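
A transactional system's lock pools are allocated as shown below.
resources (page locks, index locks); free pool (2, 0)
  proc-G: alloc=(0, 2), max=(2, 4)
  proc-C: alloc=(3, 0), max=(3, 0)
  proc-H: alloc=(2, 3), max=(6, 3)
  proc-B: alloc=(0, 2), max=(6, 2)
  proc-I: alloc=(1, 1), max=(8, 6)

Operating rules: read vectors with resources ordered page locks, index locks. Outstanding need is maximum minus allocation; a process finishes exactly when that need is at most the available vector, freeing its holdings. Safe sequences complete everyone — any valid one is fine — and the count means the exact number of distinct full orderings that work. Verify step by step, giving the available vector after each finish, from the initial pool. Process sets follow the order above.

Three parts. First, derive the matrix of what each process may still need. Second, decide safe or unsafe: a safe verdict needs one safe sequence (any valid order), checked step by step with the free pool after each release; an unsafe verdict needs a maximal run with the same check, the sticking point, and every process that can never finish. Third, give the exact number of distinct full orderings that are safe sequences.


(1) Remaining need (order page locks, index locks):
  proc-G: (2, 2)
  proc-C: (0, 0)
  proc-H: (4, 0)
  proc-B: (6, 0)
  proc-I: (7, 5)
(2) SAFE. One safe sequence: proc-C, proc-H, proc-B, proc-G, proc-I.
Key observation: the order's first zero-slack moment is proc-I ((7, 5) needed, (7, 7) free — a requested resource with nothing to spare).
Walking it through:
  pool = (2, 0)
  run proc-C (needs (0, 0), free (2, 0)); after release of (3, 0) the pool is (5, 0)
  run proc-H (needs (4, 0), free (5, 0)); after release of (2, 3) the pool is (7, 3)
  run proc-B (needs (6, 0), free (7, 3)); after release of (0, 2) the pool is (7, 5)
  run proc-G (needs (2, 2), free (7, 5)); after release of (0, 2) the pool is (7, 7)
  run proc-I (needs (7, 5), free (7, 7)); after release of (1, 1) the pool is (8, 8)
(3) Exactly 4 of the possible complete orderings are safe sequences.


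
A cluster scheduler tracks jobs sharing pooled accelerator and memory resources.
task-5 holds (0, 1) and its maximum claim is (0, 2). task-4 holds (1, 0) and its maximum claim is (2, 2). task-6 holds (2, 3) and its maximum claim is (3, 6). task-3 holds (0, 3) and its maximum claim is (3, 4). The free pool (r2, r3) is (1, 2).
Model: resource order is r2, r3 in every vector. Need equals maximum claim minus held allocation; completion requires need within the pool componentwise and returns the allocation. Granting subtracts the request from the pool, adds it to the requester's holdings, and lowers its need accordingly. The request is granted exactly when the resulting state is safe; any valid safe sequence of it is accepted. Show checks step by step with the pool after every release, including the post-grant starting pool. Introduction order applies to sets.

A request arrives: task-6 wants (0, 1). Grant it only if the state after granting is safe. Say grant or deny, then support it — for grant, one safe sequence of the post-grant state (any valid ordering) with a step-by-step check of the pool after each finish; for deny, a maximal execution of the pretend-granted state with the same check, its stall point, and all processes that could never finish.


GRANT: granting preserves safety; a valid post-grant sequence is task-5, task-6, task-4, task-3.
Key observation: with (1, 1) left after the transfer, task-5 can run at once — the state stays safe.
Verifying the post-grant state step by step:
  pool = (1, 1)
  task-5 needs (0, 1) <= (1, 1) -> finishes; pool += (0, 1) = (1, 2)
  task-6 needs (1, 2) <= (1, 2) -> finishes; pool += (2, 4) = (3, 6)
  task-4 needs (1, 2) <= (3, 6) -> finishes; pool += (1, 0) = (4, 6)
  task-3 needs (3, 1) <= (4, 6) -> finishes; pool += (0, 3) = (4, 9)


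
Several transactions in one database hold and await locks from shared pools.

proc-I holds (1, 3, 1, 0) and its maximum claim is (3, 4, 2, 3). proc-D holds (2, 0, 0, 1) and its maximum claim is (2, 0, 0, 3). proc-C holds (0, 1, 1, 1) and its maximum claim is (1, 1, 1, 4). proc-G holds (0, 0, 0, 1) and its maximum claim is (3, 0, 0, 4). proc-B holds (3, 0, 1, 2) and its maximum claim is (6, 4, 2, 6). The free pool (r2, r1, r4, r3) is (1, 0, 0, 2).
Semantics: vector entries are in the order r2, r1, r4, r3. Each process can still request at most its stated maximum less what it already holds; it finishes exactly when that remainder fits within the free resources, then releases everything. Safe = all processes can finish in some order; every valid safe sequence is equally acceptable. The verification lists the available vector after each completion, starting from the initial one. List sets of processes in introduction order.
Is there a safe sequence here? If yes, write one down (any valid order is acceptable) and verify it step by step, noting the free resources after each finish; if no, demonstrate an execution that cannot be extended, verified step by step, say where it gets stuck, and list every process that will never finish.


The state is SAFE; one workable sequence: proc-D, proc-C, proc-G, proc-I, proc-B.
Key observation: reading the order forward, proc-D is the first process whose need (0, 0, 0, 2) meets the free pool (1, 0, 0, 2) exactly on a resource it requests.
Verifying each step:
  pool = (1, 0, 0, 2)
  run proc-D (needs (0, 0, 0, 2), free (1, 0, 0, 2)); after release of (2, 0, 0, 1) the pool is (3, 0, 0, 3)
  run proc-C (needs (1, 0, 0, 3), free (3, 0, 0, 3)); after release of (0, 1, 1, 1) the pool is (3, 1, 1, 4)
  run proc-G (needs (3, 0, 0, 3), free (3, 1, 1, 4)); after release of (0, 0, 0, 1) the pool is (3, 1, 1, 5)
  run proc-I (needs (2, 1, 1, 3), free (3, 1, 1, 5)); after release of (1, 3, 1, 0) the pool is (4, 4, 2, 5)
  run proc-B (needs (3, 4, 1, 4), free (4, 4, 2, 5)); after release of (3, 0, 1, 2) the pool is (7, 4, 3, 7)


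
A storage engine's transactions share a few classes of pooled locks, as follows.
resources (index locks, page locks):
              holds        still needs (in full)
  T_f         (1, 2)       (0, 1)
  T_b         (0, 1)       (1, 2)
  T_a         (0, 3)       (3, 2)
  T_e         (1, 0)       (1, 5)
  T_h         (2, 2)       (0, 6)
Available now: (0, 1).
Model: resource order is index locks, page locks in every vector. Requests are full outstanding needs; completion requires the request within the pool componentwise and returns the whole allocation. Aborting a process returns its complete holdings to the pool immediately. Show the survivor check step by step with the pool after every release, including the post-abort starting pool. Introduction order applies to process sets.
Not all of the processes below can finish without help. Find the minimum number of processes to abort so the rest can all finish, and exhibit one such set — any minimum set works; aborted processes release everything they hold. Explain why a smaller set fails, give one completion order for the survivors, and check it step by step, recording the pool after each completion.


The answer: abort T_a.
Key observation: the deadlocked T_e becomes finishable only because T_a released (0, 3); it completes at step 3 below.
Why nothing smaller works: aborting no one leaves the state deadlocked as given.
One survivor order: T_f, T_b, T_e, T_h. Walking it through (post-abort pool first):
  pool = (0, 4)
  run T_f (needs (0, 1), free (0, 4)); after release of (1, 2) the pool is (1, 6)
  run T_b (needs (1, 2), free (1, 6)); after release of (0, 1) the pool is (1, 7)
  run T_e (needs (1, 5), free (1, 7)); after release of (1, 0) the pool is (2, 7)
  run T_h (needs (0, 6), free (2, 7)); after release of (2, 2) the pool is (4, 9)


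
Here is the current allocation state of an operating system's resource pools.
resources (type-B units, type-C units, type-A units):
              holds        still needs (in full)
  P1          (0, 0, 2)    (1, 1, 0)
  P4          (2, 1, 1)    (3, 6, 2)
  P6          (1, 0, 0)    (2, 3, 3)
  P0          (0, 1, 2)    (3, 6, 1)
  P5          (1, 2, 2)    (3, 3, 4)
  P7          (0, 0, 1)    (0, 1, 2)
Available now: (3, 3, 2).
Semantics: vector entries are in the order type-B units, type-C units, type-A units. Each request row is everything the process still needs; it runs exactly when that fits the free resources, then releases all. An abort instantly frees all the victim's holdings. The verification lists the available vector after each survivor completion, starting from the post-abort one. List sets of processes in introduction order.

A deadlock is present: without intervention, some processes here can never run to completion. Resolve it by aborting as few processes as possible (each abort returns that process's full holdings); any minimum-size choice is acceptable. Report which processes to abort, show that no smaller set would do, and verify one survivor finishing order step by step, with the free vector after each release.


The answer: abort P4.
Key observation: the returned (2, 1, 1) from P4 is what brings P0 — unrunnable before, under any order — into play at step 5.
Minimality: the empty abort set fails — the state is deadlocked as it stands.
One survivor order: P1, P5, P7, P6, P0. Verifying each step (post-abort pool first):
  pool = (5, 4, 3)
  P1 needs (1, 1, 0) <= (5, 4, 3) -> finishes; pool += (0, 0, 2) = (5, 4, 5)
  P5 needs (3, 3, 4) <= (5, 4, 5) -> finishes; pool += (1, 2, 2) = (6, 6, 7)
  P7 needs (0, 1, 2) <= (6, 6, 7) -> finishes; pool += (0, 0, 1) = (6, 6, 8)
  P6 needs (2, 3, 3) <= (6, 6, 8) -> finishes; pool += (1, 0, 0) = (7, 6, 8)
  P0 needs (3, 6, 1) <= (7, 6, 8) -> finishes; pool += (0, 1, 2) = (7, 7, 10)


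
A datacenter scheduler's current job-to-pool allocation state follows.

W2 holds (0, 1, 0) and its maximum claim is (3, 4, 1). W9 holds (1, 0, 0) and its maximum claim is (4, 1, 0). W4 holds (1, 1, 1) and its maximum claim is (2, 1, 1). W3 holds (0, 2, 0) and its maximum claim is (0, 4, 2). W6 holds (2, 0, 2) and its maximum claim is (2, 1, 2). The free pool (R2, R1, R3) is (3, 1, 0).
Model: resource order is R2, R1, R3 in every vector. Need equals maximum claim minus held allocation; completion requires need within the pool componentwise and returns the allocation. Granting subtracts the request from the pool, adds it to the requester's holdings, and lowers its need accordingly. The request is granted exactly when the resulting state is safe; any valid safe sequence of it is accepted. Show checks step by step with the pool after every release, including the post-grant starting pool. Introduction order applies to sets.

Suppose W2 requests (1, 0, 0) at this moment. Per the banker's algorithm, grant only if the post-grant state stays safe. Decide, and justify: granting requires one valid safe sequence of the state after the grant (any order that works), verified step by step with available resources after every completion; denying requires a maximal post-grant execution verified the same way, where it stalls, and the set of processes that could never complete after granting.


GRANT — the state after the grant stays safe, e.g. via W6, W9, W4, W3, W2.
Key observation: after the grant the pool drops to (2, 1, 0), which still lets W6 finish first and unwind the rest.
Check on the post-grant state, step by step:
  pool = (2, 1, 0)
  W6: need (0, 1, 0) fits (2, 1, 0); releases (2, 0, 2), pool now (4, 1, 2)
  W9: need (3, 1, 0) fits (4, 1, 2); releases (1, 0, 0), pool now (5, 1, 2)
  W4: need (1, 0, 0) fits (5, 1, 2); releases (1, 1, 1), pool now (6, 2, 3)
  W3: need (0, 2, 2) fits (6, 2, 3); releases (0, 2, 0), pool now (6, 4, 3)
  W2: need (2, 3, 1) fits (6, 4, 3); releases (1, 1, 0), pool now (7, 5, 3)


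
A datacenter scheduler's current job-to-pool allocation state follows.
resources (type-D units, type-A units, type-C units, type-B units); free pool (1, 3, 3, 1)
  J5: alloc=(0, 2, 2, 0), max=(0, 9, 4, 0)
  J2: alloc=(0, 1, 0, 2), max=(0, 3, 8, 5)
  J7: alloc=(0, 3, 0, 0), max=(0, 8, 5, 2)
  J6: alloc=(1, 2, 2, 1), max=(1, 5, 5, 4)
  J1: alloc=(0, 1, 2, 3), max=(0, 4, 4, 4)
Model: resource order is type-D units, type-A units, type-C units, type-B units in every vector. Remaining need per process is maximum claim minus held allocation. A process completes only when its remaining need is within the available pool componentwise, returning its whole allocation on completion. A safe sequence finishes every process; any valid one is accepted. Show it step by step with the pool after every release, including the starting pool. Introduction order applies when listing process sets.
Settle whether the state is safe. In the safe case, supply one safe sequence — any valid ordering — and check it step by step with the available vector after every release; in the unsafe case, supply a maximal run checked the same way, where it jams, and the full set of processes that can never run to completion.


SAFE. One safe sequence: J1, J6, J7, J5, J2.
Key observation: at J1 the run first touches a limit — (0, 3, 2, 1) against (1, 3, 3, 1), exact on a resource it actually requests.
Verifying each step:
  pool = (1, 3, 3, 1)
  J1 needs (0, 3, 2, 1) <= (1, 3, 3, 1) -> finishes; pool += (0, 1, 2, 3) = (1, 4, 5, 4)
  J6 needs (0, 3, 3, 3) <= (1, 4, 5, 4) -> finishes; pool += (1, 2, 2, 1) = (2, 6, 7, 5)
  J7 needs (0, 5, 5, 2) <= (2, 6, 7, 5) -> finishes; pool += (0, 3, 0, 0) = (2, 9, 7, 5)
  J5 needs (0, 7, 2, 0) <= (2, 9, 7, 5) -> finishes; pool += (0, 2, 2, 0) = (2, 11, 9, 5)
  J2 needs (0, 2, 8, 3) <= (2, 11, 9, 5) -> finishes; pool += (0, 1, 0, 2) = (2, 12, 9, 7)


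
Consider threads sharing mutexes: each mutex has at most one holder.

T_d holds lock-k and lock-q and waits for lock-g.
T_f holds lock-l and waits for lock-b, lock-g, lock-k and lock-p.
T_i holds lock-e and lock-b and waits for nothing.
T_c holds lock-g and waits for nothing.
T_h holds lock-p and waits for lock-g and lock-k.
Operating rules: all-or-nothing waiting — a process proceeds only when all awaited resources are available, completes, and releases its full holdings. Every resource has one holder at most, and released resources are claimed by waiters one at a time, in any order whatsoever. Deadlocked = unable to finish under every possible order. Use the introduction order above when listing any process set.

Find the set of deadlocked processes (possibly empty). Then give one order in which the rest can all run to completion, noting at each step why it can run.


No process is deadlocked.
Key observation: although several processes wait, no cycle exists — each chain bottoms out at a free runner.
One completion order for the rest: T_c, T_d, T_h, T_i, T_f.
Verifying each step:
  T_c: no waits; runs immediately, freeing lock-g
  T_d: everything it awaited (lock-g) is free; runs, freeing lock-k and lock-q
  T_h: everything it awaited (lock-g and lock-k) is free; runs, freeing lock-p
  T_i: no waits; runs immediately, freeing lock-e and lock-b
  T_f: everything it awaited (lock-b, lock-g, lock-k and lock-p) is free; runs, freeing lock-l


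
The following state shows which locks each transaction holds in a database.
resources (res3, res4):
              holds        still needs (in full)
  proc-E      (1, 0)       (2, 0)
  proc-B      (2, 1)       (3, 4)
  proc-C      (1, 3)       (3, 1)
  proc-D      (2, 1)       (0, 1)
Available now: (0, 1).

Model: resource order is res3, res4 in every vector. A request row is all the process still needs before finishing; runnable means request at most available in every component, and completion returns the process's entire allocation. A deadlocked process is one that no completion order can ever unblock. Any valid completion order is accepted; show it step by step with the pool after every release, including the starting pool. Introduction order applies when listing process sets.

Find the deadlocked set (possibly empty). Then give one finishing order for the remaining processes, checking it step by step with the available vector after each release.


Nothing here is deadlocked.
Key observation: the pool covers proc-D at once, and every later process fits after earlier releases.
A valid finishing order for the others: proc-D, proc-E, proc-C, proc-B. Verifying each step:
  pool = (0, 1)
  proc-D needs (0, 1) <= (0, 1) -> finishes; pool += (2, 1) = (2, 2)
  proc-E needs (2, 0) <= (2, 2) -> finishes; pool += (1, 0) = (3, 2)
  proc-C needs (3, 1) <= (3, 2) -> finishes; pool += (1, 3) = (4, 5)
  proc-B needs (3, 4) <= (4, 5) -> finishes; pool += (2, 1) = (6, 6)


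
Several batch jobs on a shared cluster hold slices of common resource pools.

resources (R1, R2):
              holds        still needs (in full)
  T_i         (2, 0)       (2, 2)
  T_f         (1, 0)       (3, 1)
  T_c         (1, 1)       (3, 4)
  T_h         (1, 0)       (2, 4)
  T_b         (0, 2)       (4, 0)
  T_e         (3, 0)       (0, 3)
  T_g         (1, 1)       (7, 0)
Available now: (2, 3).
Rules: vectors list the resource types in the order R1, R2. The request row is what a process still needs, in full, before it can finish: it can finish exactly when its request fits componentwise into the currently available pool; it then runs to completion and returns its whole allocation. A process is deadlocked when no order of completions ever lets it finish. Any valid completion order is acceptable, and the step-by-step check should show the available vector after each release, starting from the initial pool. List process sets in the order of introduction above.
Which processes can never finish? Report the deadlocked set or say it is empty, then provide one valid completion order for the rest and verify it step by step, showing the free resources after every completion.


The deadlocked set is empty.
Key observation: T_e can run right away; the returned allocation unlocks the remaining processes in turn.
A valid finishing order for the others: T_e, T_f, T_i, T_g, T_c, T_b, T_h. Check, step by step:
  pool = (2, 3)
  run T_e (needs (0, 3), free (2, 3)); after release of (3, 0) the pool is (5, 3)
  run T_f (needs (3, 1), free (5, 3)); after release of (1, 0) the pool is (6, 3)
  run T_i (needs (2, 2), free (6, 3)); after release of (2, 0) the pool is (8, 3)
  run T_g (needs (7, 0), free (8, 3)); after release of (1, 1) the pool is (9, 4)
  run T_c (needs (3, 4), free (9, 4)); after release of (1, 1) the pool is (10, 5)
  run T_b (needs (4, 0), free (10, 5)); after release of (0, 2) the pool is (10, 7)
  run T_h (needs (2, 4), free (10, 7)); after release of (1, 0) the pool is (11, 7)


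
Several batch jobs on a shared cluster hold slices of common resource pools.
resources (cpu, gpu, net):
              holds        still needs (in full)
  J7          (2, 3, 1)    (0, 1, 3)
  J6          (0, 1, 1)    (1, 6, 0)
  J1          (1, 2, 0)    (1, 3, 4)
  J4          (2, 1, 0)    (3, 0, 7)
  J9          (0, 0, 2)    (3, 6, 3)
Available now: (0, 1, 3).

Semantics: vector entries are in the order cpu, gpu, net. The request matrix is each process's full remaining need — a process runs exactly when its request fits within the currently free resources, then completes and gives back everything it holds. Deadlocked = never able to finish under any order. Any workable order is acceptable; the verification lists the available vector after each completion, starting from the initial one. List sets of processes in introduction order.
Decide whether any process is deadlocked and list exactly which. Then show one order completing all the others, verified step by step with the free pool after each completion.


Nothing here is deadlocked.
Key observation: beginning at J7, releases accumulate fast enough that every process eventually fits.
A valid finishing order for the others: J7, J1, J6, J9, J4. Verifying each step:
  pool = (0, 1, 3)
  run J7 (needs (0, 1, 3), free (0, 1, 3)); after release of (2, 3, 1) the pool is (2, 4, 4)
  run J1 (needs (1, 3, 4), free (2, 4, 4)); after release of (1, 2, 0) the pool is (3, 6, 4)
  run J6 (needs (1, 6, 0), free (3, 6, 4)); after release of (0, 1, 1) the pool is (3, 7, 5)
  run J9 (needs (3, 6, 3), free (3, 7, 5)); after release of (0, 0, 2) the pool is (3, 7, 7)
  run J4 (needs (3, 0, 7), free (3, 7, 7)); after release of (2, 1, 0) the pool is (5, 8, 7)


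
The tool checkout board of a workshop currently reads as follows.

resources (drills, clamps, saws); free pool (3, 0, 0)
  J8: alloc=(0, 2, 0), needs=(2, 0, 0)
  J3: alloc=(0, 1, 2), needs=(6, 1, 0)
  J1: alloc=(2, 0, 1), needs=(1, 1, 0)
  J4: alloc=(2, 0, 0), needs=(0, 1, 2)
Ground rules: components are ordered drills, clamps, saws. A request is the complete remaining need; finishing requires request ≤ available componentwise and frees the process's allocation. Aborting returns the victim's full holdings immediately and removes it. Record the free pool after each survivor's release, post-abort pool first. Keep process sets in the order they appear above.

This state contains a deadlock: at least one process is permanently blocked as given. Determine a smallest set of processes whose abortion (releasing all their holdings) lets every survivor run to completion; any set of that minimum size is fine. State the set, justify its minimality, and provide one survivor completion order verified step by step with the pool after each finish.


Abort J4.
Key observation: aborting J4 returns (2, 0, 0), and J3 — hopeless before — runs at step 3 with the returned capacity in the pool.
No smaller set exists: with zero aborts the deadlock remains.
One survivor order: J8, J1, J3. Step-by-step check (post-abort pool first):
  pool = (5, 0, 0)
  J8: need (2, 0, 0) fits (5, 0, 0); releases (0, 2, 0), pool now (5, 2, 0)
  J1: need (1, 1, 0) fits (5, 2, 0); releases (2, 0, 1), pool now (7, 2, 1)
  J3: need (6, 1, 0) fits (7, 2, 1); releases (0, 1, 2), pool now (7, 3, 3)


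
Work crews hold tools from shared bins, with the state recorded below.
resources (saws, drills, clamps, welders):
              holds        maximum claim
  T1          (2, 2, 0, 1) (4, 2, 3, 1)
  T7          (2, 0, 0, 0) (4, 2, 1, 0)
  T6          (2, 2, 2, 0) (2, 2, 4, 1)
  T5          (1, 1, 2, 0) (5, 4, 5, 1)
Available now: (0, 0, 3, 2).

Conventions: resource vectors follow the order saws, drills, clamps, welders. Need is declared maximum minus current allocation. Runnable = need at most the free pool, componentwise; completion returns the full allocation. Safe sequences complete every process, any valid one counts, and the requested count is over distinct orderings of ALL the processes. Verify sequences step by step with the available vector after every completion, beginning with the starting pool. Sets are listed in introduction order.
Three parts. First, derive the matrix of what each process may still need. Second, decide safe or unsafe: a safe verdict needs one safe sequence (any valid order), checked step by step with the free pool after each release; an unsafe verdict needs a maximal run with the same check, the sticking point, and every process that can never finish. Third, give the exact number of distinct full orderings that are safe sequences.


(1) Need matrix, components ordered saws, drills, clamps, welders:
  T1: (2, 0, 3, 0)
  T7: (2, 2, 1, 0)
  T6: (0, 0, 2, 1)
  T5: (4, 3, 3, 1)
(2) SAFE. One safe sequence: T6, T1, T5, T7.
Key observation: the order's first zero-slack moment is T1 ((2, 0, 3, 0) needed, (2, 2, 5, 2) free — a requested resource with nothing to spare).
Verifying each step:
  pool = (0, 0, 3, 2)
  T6 needs (0, 0, 2, 1) <= (0, 0, 3, 2) -> finishes; pool += (2, 2, 2, 0) = (2, 2, 5, 2)
  T1 needs (2, 0, 3, 0) <= (2, 2, 5, 2) -> finishes; pool += (2, 2, 0, 1) = (4, 4, 5, 3)
  T5 needs (4, 3, 3, 1) <= (4, 4, 5, 3) -> finishes; pool += (1, 1, 2, 0) = (5, 5, 7, 3)
  T7 needs (2, 2, 1, 0) <= (5, 5, 7, 3) -> finishes; pool += (2, 0, 0, 0) = (7, 5, 7, 3)
(3) Exactly 3 of the possible complete orderings are safe sequences.


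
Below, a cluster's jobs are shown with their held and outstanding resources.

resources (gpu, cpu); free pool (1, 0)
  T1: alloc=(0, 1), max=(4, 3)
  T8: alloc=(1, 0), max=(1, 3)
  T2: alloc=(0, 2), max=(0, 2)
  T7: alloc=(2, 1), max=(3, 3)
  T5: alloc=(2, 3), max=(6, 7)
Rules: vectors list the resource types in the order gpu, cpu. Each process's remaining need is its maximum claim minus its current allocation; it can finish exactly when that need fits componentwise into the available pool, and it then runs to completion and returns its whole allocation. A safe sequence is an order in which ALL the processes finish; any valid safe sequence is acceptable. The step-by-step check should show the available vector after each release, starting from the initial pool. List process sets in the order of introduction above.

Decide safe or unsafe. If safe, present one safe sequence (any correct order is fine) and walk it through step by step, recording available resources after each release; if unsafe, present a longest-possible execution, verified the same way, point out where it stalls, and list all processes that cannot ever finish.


SAFE — a valid safe sequence is T2, T7, T8, T1, T5.
Key observation: reading the order forward, T7 is the first process whose need (1, 2) meets the free pool (1, 2) exactly on a resource it requests.
Check, step by step:
  pool = (1, 0)
  T2: need (0, 0) fits (1, 0); releases (0, 2), pool now (1, 2)
  T7: need (1, 2) fits (1, 2); releases (2, 1), pool now (3, 3)
  T8: need (0, 3) fits (3, 3); releases (1, 0), pool now (4, 3)
  T1: need (4, 2) fits (4, 3); releases (0, 1), pool now (4, 4)
  T5: need (4, 4) fits (4, 4); releases (2, 3), pool now (6, 7)


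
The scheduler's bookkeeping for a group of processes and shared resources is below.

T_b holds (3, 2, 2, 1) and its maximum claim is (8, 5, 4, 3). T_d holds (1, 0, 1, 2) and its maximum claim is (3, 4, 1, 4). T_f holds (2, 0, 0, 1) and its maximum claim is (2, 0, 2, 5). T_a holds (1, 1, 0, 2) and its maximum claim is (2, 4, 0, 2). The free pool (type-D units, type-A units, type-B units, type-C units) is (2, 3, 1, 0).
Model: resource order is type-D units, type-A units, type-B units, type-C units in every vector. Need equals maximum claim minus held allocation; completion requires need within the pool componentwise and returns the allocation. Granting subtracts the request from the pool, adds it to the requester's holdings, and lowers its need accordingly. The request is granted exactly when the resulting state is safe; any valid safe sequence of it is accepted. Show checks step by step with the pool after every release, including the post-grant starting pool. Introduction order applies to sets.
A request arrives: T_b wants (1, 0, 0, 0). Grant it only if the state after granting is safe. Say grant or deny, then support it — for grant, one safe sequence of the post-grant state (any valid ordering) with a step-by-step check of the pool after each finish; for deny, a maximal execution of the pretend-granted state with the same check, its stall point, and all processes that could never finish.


GRANT. The post-grant state is safe; one safe sequence: T_a, T_d, T_f, T_b.
Key observation: the grant leaves (1, 3, 1, 0) free — enough for T_a, whose release restarts the cascade.
Check on the post-grant state, step by step:
  pool = (1, 3, 1, 0)
  T_a: need (1, 3, 0, 0) fits (1, 3, 1, 0); releases (1, 1, 0, 2), pool now (2, 4, 1, 2)
  T_d: need (2, 4, 0, 2) fits (2, 4, 1, 2); releases (1, 0, 1, 2), pool now (3, 4, 2, 4)
  T_f: need (0, 0, 2, 4) fits (3, 4, 2, 4); releases (2, 0, 0, 1), pool now (5, 4, 2, 5)
  T_b: need (4, 3, 2, 2) fits (5, 4, 2, 5); releases (4, 2, 2, 1), pool now (9, 6, 4, 6)


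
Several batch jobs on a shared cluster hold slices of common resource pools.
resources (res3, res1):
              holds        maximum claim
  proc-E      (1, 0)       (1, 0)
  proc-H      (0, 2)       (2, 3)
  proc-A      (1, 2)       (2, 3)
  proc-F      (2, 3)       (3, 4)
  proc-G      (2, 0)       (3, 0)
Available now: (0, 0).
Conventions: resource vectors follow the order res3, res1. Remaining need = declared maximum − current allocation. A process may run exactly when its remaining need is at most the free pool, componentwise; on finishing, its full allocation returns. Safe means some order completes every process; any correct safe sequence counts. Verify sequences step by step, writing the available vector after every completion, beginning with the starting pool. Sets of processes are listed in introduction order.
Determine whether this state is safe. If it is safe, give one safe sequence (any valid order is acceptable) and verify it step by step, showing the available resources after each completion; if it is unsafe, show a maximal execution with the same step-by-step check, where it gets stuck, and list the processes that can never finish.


UNSAFE — no complete ordering exists.
Key observation: proc-E, proc-G can finish, but then (3, 0) is all there is, and the blocked group's res1 demands exceed it.
The run proc-E, proc-G cannot be extended any further. Check, step by step:
  pool = (0, 0)
  proc-E: need (0, 0) fits (0, 0); releases (1, 0), pool now (1, 0)
  proc-G: need (1, 0) fits (1, 0); releases (2, 0), pool now (3, 0)
  proc-H still needs (2, 1) but only (3, 0) is free — short on res1
  proc-A still needs (1, 1) but only (3, 0) is free — short on res1
  proc-F still needs (1, 1) but only (3, 0) is free — short on res1
Never able to finish: proc-H, proc-A and proc-F.


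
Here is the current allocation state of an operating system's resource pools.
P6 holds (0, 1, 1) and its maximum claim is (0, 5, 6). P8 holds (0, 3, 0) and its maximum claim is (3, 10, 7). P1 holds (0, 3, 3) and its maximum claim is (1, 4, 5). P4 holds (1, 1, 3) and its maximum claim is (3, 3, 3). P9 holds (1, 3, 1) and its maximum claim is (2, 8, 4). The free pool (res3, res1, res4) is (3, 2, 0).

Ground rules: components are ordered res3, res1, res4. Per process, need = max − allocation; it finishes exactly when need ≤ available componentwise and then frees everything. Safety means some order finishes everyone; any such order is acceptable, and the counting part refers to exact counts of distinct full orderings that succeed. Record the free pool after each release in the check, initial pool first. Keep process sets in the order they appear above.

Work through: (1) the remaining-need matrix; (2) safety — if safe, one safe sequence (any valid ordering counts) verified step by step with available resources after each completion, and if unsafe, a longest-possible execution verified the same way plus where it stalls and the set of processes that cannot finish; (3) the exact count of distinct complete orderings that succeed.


(1) Need matrix, components ordered res3, res1, res4:
  P6: (0, 4, 5)
  P8: (3, 7, 7)
  P1: (1, 1, 2)
  P4: (2, 2, 0)
  P9: (1, 5, 3)
(2) The state is SAFE; one workable sequence: P4, P1, P6, P9, P8.
Key observation: reading the order forward, P4 is the first process whose need (2, 2, 0) meets the free pool (3, 2, 0) exactly on a resource it requests.
Step-by-step check:
  pool = (3, 2, 0)
  P4: need (2, 2, 0) fits (3, 2, 0); releases (1, 1, 3), pool now (4, 3, 3)
  P1: need (1, 1, 2) fits (4, 3, 3); releases (0, 3, 3), pool now (4, 6, 6)
  P6: need (0, 4, 5) fits (4, 6, 6); releases (0, 1, 1), pool now (4, 7, 7)
  P9: need (1, 5, 3) fits (4, 7, 7); releases (1, 3, 1), pool now (5, 10, 8)
  P8: need (3, 7, 7) fits (5, 10, 8); releases (0, 3, 0), pool now (5, 13, 8)
(3) Exactly 4 of the possible complete orderings are safe sequences.


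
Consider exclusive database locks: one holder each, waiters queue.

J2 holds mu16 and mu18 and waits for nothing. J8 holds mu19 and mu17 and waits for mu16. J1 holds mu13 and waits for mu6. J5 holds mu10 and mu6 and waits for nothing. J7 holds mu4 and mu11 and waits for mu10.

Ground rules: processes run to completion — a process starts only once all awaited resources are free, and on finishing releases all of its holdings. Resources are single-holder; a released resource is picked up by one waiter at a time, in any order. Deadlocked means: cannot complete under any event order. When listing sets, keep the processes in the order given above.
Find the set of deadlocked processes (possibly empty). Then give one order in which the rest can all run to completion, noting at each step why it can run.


The deadlocked set is empty.
Key observation: all waits point, directly or indirectly, at processes that can finish, so nothing is permanently blocked.
One completion order for the rest: J5, J2, J8, J7, J1.
Verifying each step:
  J5 waits on nothing -> runs at once and releases mu10 and mu6
  J2 waits on nothing -> runs at once and releases mu16 and mu18
  J8 waits on mu16 — all released -> runs and releases mu19 and mu17
  J7 waits on mu10 — all released -> runs and releases mu4 and mu11
  J1 waits on mu6 — all released -> runs and releases mu13


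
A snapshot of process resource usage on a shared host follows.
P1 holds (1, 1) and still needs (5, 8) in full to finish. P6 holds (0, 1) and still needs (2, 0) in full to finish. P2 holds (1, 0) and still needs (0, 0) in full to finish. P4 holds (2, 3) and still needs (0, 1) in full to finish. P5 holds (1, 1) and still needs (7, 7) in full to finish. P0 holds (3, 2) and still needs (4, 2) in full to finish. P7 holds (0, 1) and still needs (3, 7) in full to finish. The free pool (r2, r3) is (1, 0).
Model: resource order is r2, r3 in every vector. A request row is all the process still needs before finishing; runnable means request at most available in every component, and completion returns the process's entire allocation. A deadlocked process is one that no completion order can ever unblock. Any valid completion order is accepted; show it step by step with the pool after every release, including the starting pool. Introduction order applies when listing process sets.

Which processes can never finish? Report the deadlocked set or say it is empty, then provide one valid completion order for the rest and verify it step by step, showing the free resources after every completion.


Deadlocked set: P1, P5 and P7.
Key observation: once P2, P6, P4, P0 finish, the pool peaks at (7, 6) — and every remaining process still needs more r3 than that.
The rest can finish in the order P2, P6, P4, P0. Check, step by step:
  pool = (1, 0)
  P2 needs (0, 0) <= (1, 0) -> finishes; pool += (1, 0) = (2, 0)
  P6 needs (2, 0) <= (2, 0) -> finishes; pool += (0, 1) = (2, 1)
  P4 needs (0, 1) <= (2, 1) -> finishes; pool += (2, 3) = (4, 4)
  P0 needs (4, 2) <= (4, 4) -> finishes; pool += (3, 2) = (7, 6)
The stuck group stays short no matter what:
  P1 still needs (5, 8) but only (7, 6) is free — short on r3
  P5 still needs (7, 7) but only (7, 6) is free — short on r3
  P7 still needs (3, 7) but only (7, 6) is free — short on r3


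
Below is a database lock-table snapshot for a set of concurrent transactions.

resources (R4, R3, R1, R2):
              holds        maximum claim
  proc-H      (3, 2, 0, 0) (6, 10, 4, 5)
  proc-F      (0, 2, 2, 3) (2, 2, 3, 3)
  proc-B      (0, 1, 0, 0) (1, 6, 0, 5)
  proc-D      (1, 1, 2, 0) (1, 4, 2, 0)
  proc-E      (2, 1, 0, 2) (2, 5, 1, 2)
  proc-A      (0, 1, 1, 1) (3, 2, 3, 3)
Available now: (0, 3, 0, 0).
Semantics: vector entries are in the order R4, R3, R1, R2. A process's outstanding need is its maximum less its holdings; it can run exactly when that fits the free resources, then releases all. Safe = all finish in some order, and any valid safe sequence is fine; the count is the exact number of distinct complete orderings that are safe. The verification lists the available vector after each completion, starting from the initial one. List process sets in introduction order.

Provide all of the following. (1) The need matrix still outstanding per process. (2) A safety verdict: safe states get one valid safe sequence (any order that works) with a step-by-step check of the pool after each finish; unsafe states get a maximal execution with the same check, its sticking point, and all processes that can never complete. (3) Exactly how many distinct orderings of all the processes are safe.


(1) Remaining need (order R4, R3, R1, R2):
  proc-H: (3, 8, 4, 5)
  proc-F: (2, 0, 1, 0)
  proc-B: (1, 5, 0, 5)
  proc-D: (0, 3, 0, 0)
  proc-E: (0, 4, 1, 0)
  proc-A: (3, 1, 2, 2)
(2) SAFE. One safe sequence: proc-D, proc-E, proc-A, proc-F, proc-B, proc-H.
Key observation: the first exact fit in this order is proc-D — it needs (0, 3, 0, 0) with (0, 3, 0, 0) free, meeting a requested resource to the last unit.
Step-by-step check:
  pool = (0, 3, 0, 0)
  run proc-D (needs (0, 3, 0, 0), free (0, 3, 0, 0)); after release of (1, 1, 2, 0) the pool is (1, 4, 2, 0)
  run proc-E (needs (0, 4, 1, 0), free (1, 4, 2, 0)); after release of (2, 1, 0, 2) the pool is (3, 5, 2, 2)
  run proc-A (needs (3, 1, 2, 2), free (3, 5, 2, 2)); after release of (0, 1, 1, 1) the pool is (3, 6, 3, 3)
  run proc-F (needs (2, 0, 1, 0), free (3, 6, 3, 3)); after release of (0, 2, 2, 3) the pool is (3, 8, 5, 6)
  run proc-B (needs (1, 5, 0, 5), free (3, 8, 5, 6)); after release of (0, 1, 0, 0) the pool is (3, 9, 5, 6)
  run proc-H (needs (3, 8, 4, 5), free (3, 9, 5, 6)); after release of (3, 2, 0, 0) the pool is (6, 11, 5, 6)
(3) The exact count: 6 of the possible complete orderings are safe sequences.


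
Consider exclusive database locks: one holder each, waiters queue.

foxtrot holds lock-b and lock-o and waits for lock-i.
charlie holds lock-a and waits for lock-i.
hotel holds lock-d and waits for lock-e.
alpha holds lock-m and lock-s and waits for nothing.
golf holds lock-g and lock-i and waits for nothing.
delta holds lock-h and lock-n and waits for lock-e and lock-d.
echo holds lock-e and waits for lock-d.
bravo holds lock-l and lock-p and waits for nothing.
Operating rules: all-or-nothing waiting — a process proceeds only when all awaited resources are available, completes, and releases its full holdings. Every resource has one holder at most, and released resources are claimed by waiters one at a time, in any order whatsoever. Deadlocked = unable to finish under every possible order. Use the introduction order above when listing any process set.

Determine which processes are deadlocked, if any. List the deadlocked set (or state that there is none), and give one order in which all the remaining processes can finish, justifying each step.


The deadlocked set is hotel, delta and echo.
Key observation: the waits loop around hotel -> echo -> hotel with no way out; delta waits into the deadlock from upstream.
One completion order for the rest: bravo, golf, charlie, foxtrot, alpha.
Verifying each step:
  bravo waits on nothing -> runs at once and releases lock-l and lock-p
  golf waits on nothing -> runs at once and releases lock-g and lock-i
  run charlie (all its waits — lock-i — are resolved); releases lock-a
  run foxtrot (all its waits — lock-i — are resolved); releases lock-b and lock-o
  alpha waits on nothing -> runs at once and releases lock-m and lock-s


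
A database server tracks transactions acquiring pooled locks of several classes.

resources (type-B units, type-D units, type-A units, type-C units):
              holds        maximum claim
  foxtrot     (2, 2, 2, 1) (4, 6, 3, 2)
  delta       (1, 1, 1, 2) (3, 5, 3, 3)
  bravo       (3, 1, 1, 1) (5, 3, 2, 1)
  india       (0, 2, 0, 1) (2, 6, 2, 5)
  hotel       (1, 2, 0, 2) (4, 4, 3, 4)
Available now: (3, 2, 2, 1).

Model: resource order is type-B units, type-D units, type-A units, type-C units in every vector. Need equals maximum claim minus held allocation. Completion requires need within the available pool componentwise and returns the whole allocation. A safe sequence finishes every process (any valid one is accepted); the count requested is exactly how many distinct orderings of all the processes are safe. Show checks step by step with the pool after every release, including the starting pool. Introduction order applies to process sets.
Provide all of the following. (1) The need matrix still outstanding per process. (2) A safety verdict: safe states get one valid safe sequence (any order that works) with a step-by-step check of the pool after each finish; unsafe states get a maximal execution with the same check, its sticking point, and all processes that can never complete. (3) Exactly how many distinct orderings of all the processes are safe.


(1) Outstanding need per process (order type-B units, type-D units, type-A units, type-C units):
  foxtrot: (2, 4, 1, 1)
  delta: (2, 4, 2, 1)
  bravo: (2, 2, 1, 0)
  india: (2, 4, 2, 4)
  hotel: (3, 2, 3, 2)
(2) SAFE — a valid safe sequence is bravo, hotel, india, delta, foxtrot.
Key observation: bravo is the earliest step where a requested resource binds exactly: need (2, 2, 1, 0), pool (3, 2, 2, 1) at its turn.
Walking it through:
  pool = (3, 2, 2, 1)
  run bravo (needs (2, 2, 1, 0), free (3, 2, 2, 1)); after release of (3, 1, 1, 1) the pool is (6, 3, 3, 2)
  run hotel (needs (3, 2, 3, 2), free (6, 3, 3, 2)); after release of (1, 2, 0, 2) the pool is (7, 5, 3, 4)
  run india (needs (2, 4, 2, 4), free (7, 5, 3, 4)); after release of (0, 2, 0, 1) the pool is (7, 7, 3, 5)
  run delta (needs (2, 4, 2, 1), free (7, 7, 3, 5)); after release of (1, 1, 1, 2) the pool is (8, 8, 4, 7)
  run foxtrot (needs (2, 4, 1, 1), free (8, 8, 4, 7)); after release of (2, 2, 2, 1) the pool is (10, 10, 6, 8)
(3) The exact count: 6 of the possible complete orderings are safe sequences.
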